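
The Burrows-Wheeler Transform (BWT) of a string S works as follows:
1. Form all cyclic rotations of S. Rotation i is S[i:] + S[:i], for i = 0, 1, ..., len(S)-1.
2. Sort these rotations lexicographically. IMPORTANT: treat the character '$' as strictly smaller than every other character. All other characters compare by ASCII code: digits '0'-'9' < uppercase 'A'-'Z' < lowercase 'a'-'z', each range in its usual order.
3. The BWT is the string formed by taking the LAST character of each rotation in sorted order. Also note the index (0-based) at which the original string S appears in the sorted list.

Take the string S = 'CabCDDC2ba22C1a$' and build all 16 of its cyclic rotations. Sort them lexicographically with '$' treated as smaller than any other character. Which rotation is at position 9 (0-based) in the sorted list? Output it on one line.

Answer: DC2ba22C1a$CabCD

Derivation:
All 16 rotations (rotation i = S[i:]+S[:i]):
  rot[0] = CabCDDC2ba22C1a$
  rot[1] = abCDDC2ba22C1a$C
  rot[2] = bCDDC2ba22C1a$Ca
  rot[3] = CDDC2ba22C1a$Cab
  rot[4] = DDC2ba22C1a$CabC
  rot[5] = DC2ba22C1a$CabCD
  rot[6] = C2ba22C1a$CabCDD
  rot[7] = 2ba22C1a$CabCDDC
  rot[8] = ba22C1a$CabCDDC2
  rot[9] = a22C1a$CabCDDC2b
  rot[10] = 22C1a$CabCDDC2ba
  rot[11] = 2C1a$CabCDDC2ba2
  rot[12] = C1a$CabCDDC2ba22
  rot[13] = 1a$CabCDDC2ba22C
  rot[14] = a$CabCDDC2ba22C1
  rot[15] = $CabCDDC2ba22C1a
Sorted (with $ < everything):
  sorted[0] = $CabCDDC2ba22C1a
  sorted[1] = 1a$CabCDDC2ba22C
  sorted[2] = 22C1a$CabCDDC2ba
  sorted[3] = 2C1a$CabCDDC2ba2
  sorted[4] = 2ba22C1a$CabCDDC
  sorted[5] = C1a$CabCDDC2ba22
  sorted[6] = C2ba22C1a$CabCDD
  sorted[7] = CDDC2ba22C1a$Cab
  sorted[8] = CabCDDC2ba22C1a$
  sorted[9] = DC2ba22C1a$CabCD
  sorted[10] = DDC2ba22C1a$CabC
  sorted[11] = a$CabCDDC2ba22C1
  sorted[12] = a22C1a$CabCDDC2b
  sorted[13] = abCDDC2ba22C1a$C
  sorted[14] = bCDDC2ba22C1a$Ca
  sorted[15] = ba22C1a$CabCDDC2
sorted[9] = DC2ba22C1a$CabCD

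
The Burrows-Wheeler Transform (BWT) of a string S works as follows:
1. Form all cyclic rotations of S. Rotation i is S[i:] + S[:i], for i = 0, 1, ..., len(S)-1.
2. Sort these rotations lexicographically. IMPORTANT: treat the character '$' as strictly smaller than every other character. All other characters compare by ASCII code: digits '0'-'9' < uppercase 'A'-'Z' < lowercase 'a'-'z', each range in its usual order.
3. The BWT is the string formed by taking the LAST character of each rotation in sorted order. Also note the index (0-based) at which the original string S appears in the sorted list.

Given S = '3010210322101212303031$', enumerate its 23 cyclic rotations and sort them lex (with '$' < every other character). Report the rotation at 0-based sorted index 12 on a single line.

Answer: 12303031$30102103221012

Derivation:
All 23 rotations (rotation i = S[i:]+S[:i]):
  rot[0] = 3010210322101212303031$
  rot[1] = 010210322101212303031$3
  rot[2] = 10210322101212303031$30
  rot[3] = 0210322101212303031$301
  rot[4] = 210322101212303031$3010
  rot[5] = 10322101212303031$30102
  rot[6] = 0322101212303031$301021
  rot[7] = 322101212303031$3010210
  rot[8] = 22101212303031$30102103
  rot[9] = 2101212303031$301021032
  rot[10] = 101212303031$3010210322
  rot[11] = 01212303031$30102103221
  rot[12] = 1212303031$301021032210
  rot[13] = 212303031$3010210322101
  rot[14] = 12303031$30102103221012
  rot[15] = 2303031$301021032210121
  rot[16] = 303031$3010210322101212
  rot[17] = 03031$30102103221012123
  rot[18] = 3031$301021032210121230
  rot[19] = 031$3010210322101212303
  rot[20] = 31$30102103221012123030
  rot[21] = 1$301021032210121230303
  rot[22] = $3010210322101212303031
Sorted (with $ < everything):
  sorted[0] = $3010210322101212303031
  sorted[1] = 010210322101212303031$3
  sorted[2] = 01212303031$30102103221
  sorted[3] = 0210322101212303031$301
  sorted[4] = 03031$30102103221012123
  sorted[5] = 031$3010210322101212303
  sorted[6] = 0322101212303031$301021
  sorted[7] = 1$301021032210121230303
  sorted[8] = 101212303031$3010210322
  sorted[9] = 10210322101212303031$30
  sorted[10] = 10322101212303031$30102
  sorted[11] = 1212303031$301021032210
  sorted[12] = 12303031$30102103221012
  sorted[13] = 2101212303031$301021032
  sorted[14] = 210322101212303031$3010
  sorted[15] = 212303031$3010210322101
  sorted[16] = 22101212303031$30102103
  sorted[17] = 2303031$301021032210121
  sorted[18] = 3010210322101212303031$
  sorted[19] = 303031$3010210322101212
  sorted[20] = 3031$301021032210121230
  sorted[21] = 31$30102103221012123030
  sorted[22] = 322101212303031$3010210
sorted[12] = 12303031$30102103221012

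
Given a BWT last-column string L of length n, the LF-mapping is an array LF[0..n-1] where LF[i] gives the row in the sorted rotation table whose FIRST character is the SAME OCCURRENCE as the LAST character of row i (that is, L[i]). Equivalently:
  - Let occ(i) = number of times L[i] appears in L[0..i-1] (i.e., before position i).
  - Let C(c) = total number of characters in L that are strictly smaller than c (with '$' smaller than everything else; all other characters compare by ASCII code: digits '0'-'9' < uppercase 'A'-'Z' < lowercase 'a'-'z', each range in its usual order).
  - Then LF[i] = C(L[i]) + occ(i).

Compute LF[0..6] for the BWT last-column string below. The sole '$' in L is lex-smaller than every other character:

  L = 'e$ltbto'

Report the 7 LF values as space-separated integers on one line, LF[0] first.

Answer: 2 0 3 5 1 6 4

Derivation:
Char counts: '$':1, 'b':1, 'e':1, 'l':1, 'o':1, 't':2
C (first-col start): C('$')=0, C('b')=1, C('e')=2, C('l')=3, C('o')=4, C('t')=5
L[0]='e': occ=0, LF[0]=C('e')+0=2+0=2
L[1]='$': occ=0, LF[1]=C('$')+0=0+0=0
L[2]='l': occ=0, LF[2]=C('l')+0=3+0=3
L[3]='t': occ=0, LF[3]=C('t')+0=5+0=5
L[4]='b': occ=0, LF[4]=C('b')+0=1+0=1
L[5]='t': occ=1, LF[5]=C('t')+1=5+1=6
L[6]='o': occ=0, LF[6]=C('o')+0=4+0=4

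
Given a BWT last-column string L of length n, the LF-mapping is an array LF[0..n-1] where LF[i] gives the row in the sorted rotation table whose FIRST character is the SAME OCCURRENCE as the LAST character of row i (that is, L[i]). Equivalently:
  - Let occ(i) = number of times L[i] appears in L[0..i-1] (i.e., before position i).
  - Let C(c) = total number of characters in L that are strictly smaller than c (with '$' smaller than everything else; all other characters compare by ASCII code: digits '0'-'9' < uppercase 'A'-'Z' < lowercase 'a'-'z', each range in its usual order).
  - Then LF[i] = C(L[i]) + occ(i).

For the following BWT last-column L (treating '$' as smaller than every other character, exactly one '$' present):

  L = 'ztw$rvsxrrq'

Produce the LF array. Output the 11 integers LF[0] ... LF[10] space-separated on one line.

Char counts: '$':1, 'q':1, 'r':3, 's':1, 't':1, 'v':1, 'w':1, 'x':1, 'z':1
C (first-col start): C('$')=0, C('q')=1, C('r')=2, C('s')=5, C('t')=6, C('v')=7, C('w')=8, C('x')=9, C('z')=10
L[0]='z': occ=0, LF[0]=C('z')+0=10+0=10
L[1]='t': occ=0, LF[1]=C('t')+0=6+0=6
L[2]='w': occ=0, LF[2]=C('w')+0=8+0=8
L[3]='$': occ=0, LF[3]=C('$')+0=0+0=0
L[4]='r': occ=0, LF[4]=C('r')+0=2+0=2
L[5]='v': occ=0, LF[5]=C('v')+0=7+0=7
L[6]='s': occ=0, LF[6]=C('s')+0=5+0=5
L[7]='x': occ=0, LF[7]=C('x')+0=9+0=9
L[8]='r': occ=1, LF[8]=C('r')+1=2+1=3
L[9]='r': occ=2, LF[9]=C('r')+2=2+2=4
L[10]='q': occ=0, LF[10]=C('q')+0=1+0=1

Answer: 10 6 8 0 2 7 5 9 3 4 1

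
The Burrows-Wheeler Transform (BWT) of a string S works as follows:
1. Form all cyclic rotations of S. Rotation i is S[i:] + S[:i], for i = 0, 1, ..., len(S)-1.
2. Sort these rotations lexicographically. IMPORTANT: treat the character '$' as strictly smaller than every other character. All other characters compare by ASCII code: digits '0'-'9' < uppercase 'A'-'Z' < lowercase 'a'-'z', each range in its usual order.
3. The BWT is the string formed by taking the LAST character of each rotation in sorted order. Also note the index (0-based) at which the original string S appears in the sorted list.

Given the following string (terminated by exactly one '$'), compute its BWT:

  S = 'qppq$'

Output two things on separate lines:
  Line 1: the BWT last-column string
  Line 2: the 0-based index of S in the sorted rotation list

Answer: qqpp$
4

Derivation:
All 5 rotations (rotation i = S[i:]+S[:i]):
  rot[0] = qppq$
  rot[1] = ppq$q
  rot[2] = pq$qp
  rot[3] = q$qpp
  rot[4] = $qppq
Sorted (with $ < everything):
  sorted[0] = $qppq  (last char: 'q')
  sorted[1] = ppq$q  (last char: 'q')
  sorted[2] = pq$qp  (last char: 'p')
  sorted[3] = q$qpp  (last char: 'p')
  sorted[4] = qppq$  (last char: '$')
Last column: qqpp$
Original string S is at sorted index 4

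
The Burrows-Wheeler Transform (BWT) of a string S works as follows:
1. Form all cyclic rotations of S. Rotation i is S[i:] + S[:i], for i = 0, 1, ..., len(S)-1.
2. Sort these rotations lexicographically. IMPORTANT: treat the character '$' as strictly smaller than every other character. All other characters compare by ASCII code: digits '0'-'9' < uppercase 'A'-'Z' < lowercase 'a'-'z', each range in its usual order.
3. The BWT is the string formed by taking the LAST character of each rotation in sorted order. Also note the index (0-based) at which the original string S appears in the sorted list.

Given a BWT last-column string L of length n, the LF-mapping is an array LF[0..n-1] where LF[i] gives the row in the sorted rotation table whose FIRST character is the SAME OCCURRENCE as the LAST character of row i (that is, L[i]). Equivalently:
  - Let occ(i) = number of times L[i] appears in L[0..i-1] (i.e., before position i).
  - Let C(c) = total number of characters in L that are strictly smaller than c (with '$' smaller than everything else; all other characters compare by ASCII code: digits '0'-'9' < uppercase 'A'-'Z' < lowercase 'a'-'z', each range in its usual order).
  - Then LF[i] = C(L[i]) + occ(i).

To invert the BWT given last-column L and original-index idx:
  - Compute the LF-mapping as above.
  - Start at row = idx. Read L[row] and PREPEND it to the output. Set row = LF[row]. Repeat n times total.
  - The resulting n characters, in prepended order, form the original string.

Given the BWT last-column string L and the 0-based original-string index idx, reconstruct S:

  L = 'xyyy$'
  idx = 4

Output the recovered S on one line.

LF mapping: 1 2 3 4 0
Walk LF starting at row 4, prepending L[row]:
  step 1: row=4, L[4]='$', prepend. Next row=LF[4]=0
  step 2: row=0, L[0]='x', prepend. Next row=LF[0]=1
  step 3: row=1, L[1]='y', prepend. Next row=LF[1]=2
  step 4: row=2, L[2]='y', prepend. Next row=LF[2]=3
  step 5: row=3, L[3]='y', prepend. Next row=LF[3]=4
Reversed output: yyyx$

Answer: yyyx$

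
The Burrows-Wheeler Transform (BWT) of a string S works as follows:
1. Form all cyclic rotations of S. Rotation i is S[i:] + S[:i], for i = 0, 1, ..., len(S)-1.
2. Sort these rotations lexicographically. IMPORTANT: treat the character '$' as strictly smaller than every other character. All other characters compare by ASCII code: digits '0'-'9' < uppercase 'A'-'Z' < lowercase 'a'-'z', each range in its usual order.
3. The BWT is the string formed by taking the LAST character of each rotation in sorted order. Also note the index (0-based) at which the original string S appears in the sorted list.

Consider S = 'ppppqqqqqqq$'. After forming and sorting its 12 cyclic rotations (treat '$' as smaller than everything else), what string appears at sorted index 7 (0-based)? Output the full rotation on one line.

All 12 rotations (rotation i = S[i:]+S[:i]):
  rot[0] = ppppqqqqqqq$
  rot[1] = pppqqqqqqq$p
  rot[2] = ppqqqqqqq$pp
  rot[3] = pqqqqqqq$ppp
  rot[4] = qqqqqqq$pppp
  rot[5] = qqqqqq$ppppq
  rot[6] = qqqqq$ppppqq
  rot[7] = qqqq$ppppqqq
  rot[8] = qqq$ppppqqqq
  rot[9] = qq$ppppqqqqq
  rot[10] = q$ppppqqqqqq
  rot[11] = $ppppqqqqqqq
Sorted (with $ < everything):
  sorted[0] = $ppppqqqqqqq
  sorted[1] = ppppqqqqqqq$
  sorted[2] = pppqqqqqqq$p
  sorted[3] = ppqqqqqqq$pp
  sorted[4] = pqqqqqqq$ppp
  sorted[5] = q$ppppqqqqqq
  sorted[6] = qq$ppppqqqqq
  sorted[7] = qqq$ppppqqqq
  sorted[8] = qqqq$ppppqqq
  sorted[9] = qqqqq$ppppqq
  sorted[10] = qqqqqq$ppppq
  sorted[11] = qqqqqqq$pppp
sorted[7] = qqq$ppppqqqq

Answer: qqq$ppppqqqq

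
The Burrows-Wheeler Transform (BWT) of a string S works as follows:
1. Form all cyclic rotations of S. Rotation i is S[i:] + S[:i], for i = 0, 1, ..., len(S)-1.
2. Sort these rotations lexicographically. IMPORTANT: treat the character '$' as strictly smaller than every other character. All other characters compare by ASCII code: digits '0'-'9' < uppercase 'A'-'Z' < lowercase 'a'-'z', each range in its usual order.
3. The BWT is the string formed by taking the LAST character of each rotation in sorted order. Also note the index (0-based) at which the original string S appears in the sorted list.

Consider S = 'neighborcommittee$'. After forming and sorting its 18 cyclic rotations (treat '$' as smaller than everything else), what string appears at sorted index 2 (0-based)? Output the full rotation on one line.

Answer: committee$neighbor

Derivation:
All 18 rotations (rotation i = S[i:]+S[:i]):
  rot[0] = neighborcommittee$
  rot[1] = eighborcommittee$n
  rot[2] = ighborcommittee$ne
  rot[3] = ghborcommittee$nei
  rot[4] = hborcommittee$neig
  rot[5] = borcommittee$neigh
  rot[6] = orcommittee$neighb
  rot[7] = rcommittee$neighbo
  rot[8] = committee$neighbor
  rot[9] = ommittee$neighborc
  rot[10] = mmittee$neighborco
  rot[11] = mittee$neighborcom
  rot[12] = ittee$neighborcomm
  rot[13] = ttee$neighborcommi
  rot[14] = tee$neighborcommit
  rot[15] = ee$neighborcommitt
  rot[16] = e$neighborcommitte
  rot[17] = $neighborcommittee
Sorted (with $ < everything):
  sorted[0] = $neighborcommittee
  sorted[1] = borcommittee$neigh
  sorted[2] = committee$neighbor
  sorted[3] = e$neighborcommitte
  sorted[4] = ee$neighborcommitt
  sorted[5] = eighborcommittee$n
  sorted[6] = ghborcommittee$nei
  sorted[7] = hborcommittee$neig
  sorted[8] = ighborcommittee$ne
  sorted[9] = ittee$neighborcomm
  sorted[10] = mittee$neighborcom
  sorted[11] = mmittee$neighborco
  sorted[12] = neighborcommittee$
  sorted[13] = ommittee$neighborc
  sorted[14] = orcommittee$neighb
  sorted[15] = rcommittee$neighbo
  sorted[16] = tee$neighborcommit
  sorted[17] = ttee$neighborcommi
sorted[2] = committee$neighbor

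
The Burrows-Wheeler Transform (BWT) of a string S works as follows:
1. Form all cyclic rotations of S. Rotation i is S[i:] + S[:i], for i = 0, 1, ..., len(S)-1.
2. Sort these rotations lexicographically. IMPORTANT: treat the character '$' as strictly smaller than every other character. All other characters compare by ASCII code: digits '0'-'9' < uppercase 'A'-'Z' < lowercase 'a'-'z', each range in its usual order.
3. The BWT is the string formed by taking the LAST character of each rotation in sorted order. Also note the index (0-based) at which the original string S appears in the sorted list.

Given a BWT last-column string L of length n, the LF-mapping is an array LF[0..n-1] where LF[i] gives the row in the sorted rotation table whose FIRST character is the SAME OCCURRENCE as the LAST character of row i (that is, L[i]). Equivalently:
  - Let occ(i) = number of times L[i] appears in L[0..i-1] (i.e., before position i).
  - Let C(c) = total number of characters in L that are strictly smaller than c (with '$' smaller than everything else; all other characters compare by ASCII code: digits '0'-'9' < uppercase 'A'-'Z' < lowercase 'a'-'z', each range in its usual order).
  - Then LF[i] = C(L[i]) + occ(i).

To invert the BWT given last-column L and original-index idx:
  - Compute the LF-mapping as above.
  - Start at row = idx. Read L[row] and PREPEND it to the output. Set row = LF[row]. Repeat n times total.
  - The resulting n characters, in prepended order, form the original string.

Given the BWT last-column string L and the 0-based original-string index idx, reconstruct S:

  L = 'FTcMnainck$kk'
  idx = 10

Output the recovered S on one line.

LF mapping: 1 3 5 2 11 4 7 12 6 8 0 9 10
Walk LF starting at row 10, prepending L[row]:
  step 1: row=10, L[10]='$', prepend. Next row=LF[10]=0
  step 2: row=0, L[0]='F', prepend. Next row=LF[0]=1
  step 3: row=1, L[1]='T', prepend. Next row=LF[1]=3
  step 4: row=3, L[3]='M', prepend. Next row=LF[3]=2
  step 5: row=2, L[2]='c', prepend. Next row=LF[2]=5
  step 6: row=5, L[5]='a', prepend. Next row=LF[5]=4
  step 7: row=4, L[4]='n', prepend. Next row=LF[4]=11
  step 8: row=11, L[11]='k', prepend. Next row=LF[11]=9
  step 9: row=9, L[9]='k', prepend. Next row=LF[9]=8
  step 10: row=8, L[8]='c', prepend. Next row=LF[8]=6
  step 11: row=6, L[6]='i', prepend. Next row=LF[6]=7
  step 12: row=7, L[7]='n', prepend. Next row=LF[7]=12
  step 13: row=12, L[12]='k', prepend. Next row=LF[12]=10
Reversed output: knickknacMTF$

Answer: knickknacMTF$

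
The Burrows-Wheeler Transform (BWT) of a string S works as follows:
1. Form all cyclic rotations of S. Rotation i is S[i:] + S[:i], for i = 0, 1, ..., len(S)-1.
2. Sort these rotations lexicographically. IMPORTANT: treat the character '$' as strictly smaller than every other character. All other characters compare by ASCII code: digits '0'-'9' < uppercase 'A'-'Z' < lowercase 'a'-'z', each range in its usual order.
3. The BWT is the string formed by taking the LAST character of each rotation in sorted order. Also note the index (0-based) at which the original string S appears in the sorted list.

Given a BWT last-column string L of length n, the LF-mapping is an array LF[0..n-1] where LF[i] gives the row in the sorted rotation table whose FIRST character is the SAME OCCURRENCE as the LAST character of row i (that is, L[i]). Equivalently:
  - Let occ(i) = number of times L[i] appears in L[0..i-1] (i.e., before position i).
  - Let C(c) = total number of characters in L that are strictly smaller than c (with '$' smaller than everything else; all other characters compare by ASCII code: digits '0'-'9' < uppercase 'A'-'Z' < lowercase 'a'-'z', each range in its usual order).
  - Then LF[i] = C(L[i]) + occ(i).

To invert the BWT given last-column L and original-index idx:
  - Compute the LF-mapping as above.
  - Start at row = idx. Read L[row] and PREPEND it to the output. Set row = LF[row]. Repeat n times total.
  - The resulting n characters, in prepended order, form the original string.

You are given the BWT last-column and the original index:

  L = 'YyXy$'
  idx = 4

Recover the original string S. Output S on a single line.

LF mapping: 2 3 1 4 0
Walk LF starting at row 4, prepending L[row]:
  step 1: row=4, L[4]='$', prepend. Next row=LF[4]=0
  step 2: row=0, L[0]='Y', prepend. Next row=LF[0]=2
  step 3: row=2, L[2]='X', prepend. Next row=LF[2]=1
  step 4: row=1, L[1]='y', prepend. Next row=LF[1]=3
  step 5: row=3, L[3]='y', prepend. Next row=LF[3]=4
Reversed output: yyXY$

Answer: yyXY$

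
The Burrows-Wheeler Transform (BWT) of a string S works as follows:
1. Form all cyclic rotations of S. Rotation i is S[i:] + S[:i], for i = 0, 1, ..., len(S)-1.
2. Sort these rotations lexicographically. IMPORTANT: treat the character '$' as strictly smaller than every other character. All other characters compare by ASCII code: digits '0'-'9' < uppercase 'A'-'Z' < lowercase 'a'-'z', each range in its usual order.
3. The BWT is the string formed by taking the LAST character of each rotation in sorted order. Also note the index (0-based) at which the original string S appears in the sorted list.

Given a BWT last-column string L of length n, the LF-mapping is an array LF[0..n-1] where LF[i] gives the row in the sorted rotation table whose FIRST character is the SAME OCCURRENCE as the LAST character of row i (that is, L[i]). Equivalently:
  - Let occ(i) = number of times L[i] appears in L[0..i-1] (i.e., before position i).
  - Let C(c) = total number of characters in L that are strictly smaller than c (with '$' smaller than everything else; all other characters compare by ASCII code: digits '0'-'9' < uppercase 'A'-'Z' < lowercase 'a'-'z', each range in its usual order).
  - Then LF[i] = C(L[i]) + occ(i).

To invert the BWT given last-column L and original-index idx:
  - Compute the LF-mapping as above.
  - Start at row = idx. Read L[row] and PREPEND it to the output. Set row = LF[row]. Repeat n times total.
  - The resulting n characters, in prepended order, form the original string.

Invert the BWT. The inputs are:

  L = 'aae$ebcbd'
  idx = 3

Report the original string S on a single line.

Answer: bcdebeaa$

Derivation:
LF mapping: 1 2 7 0 8 3 5 4 6
Walk LF starting at row 3, prepending L[row]:
  step 1: row=3, L[3]='$', prepend. Next row=LF[3]=0
  step 2: row=0, L[0]='a', prepend. Next row=LF[0]=1
  step 3: row=1, L[1]='a', prepend. Next row=LF[1]=2
  step 4: row=2, L[2]='e', prepend. Next row=LF[2]=7
  step 5: row=7, L[7]='b', prepend. Next row=LF[7]=4
  step 6: row=4, L[4]='e', prepend. Next row=LF[4]=8
  step 7: row=8, L[8]='d', prepend. Next row=LF[8]=6
  step 8: row=6, L[6]='c', prepend. Next row=LF[6]=5
  step 9: row=5, L[5]='b', prepend. Next row=LF[5]=3
Reversed output: bcdebeaa$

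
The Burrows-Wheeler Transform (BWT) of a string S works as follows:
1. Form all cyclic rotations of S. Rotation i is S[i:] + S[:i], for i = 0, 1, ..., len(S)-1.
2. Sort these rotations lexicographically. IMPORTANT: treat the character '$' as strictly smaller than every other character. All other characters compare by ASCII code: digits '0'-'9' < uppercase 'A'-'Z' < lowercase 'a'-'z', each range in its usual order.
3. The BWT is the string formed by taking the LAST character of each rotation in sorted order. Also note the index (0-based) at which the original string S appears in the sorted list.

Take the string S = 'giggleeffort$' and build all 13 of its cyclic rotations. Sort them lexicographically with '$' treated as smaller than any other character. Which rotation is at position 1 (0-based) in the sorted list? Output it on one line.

Answer: eeffort$giggl

Derivation:
All 13 rotations (rotation i = S[i:]+S[:i]):
  rot[0] = giggleeffort$
  rot[1] = iggleeffort$g
  rot[2] = ggleeffort$gi
  rot[3] = gleeffort$gig
  rot[4] = leeffort$gigg
  rot[5] = eeffort$giggl
  rot[6] = effort$giggle
  rot[7] = ffort$gigglee
  rot[8] = fort$giggleef
  rot[9] = ort$giggleeff
  rot[10] = rt$giggleeffo
  rot[11] = t$giggleeffor
  rot[12] = $giggleeffort
Sorted (with $ < everything):
  sorted[0] = $giggleeffort
  sorted[1] = eeffort$giggl
  sorted[2] = effort$giggle
  sorted[3] = ffort$gigglee
  sorted[4] = fort$giggleef
  sorted[5] = ggleeffort$gi
  sorted[6] = giggleeffort$
  sorted[7] = gleeffort$gig
  sorted[8] = iggleeffort$g
  sorted[9] = leeffort$gigg
  sorted[10] = ort$giggleeff
  sorted[11] = rt$giggleeffo
  sorted[12] = t$giggleeffor
sorted[1] = eeffort$giggl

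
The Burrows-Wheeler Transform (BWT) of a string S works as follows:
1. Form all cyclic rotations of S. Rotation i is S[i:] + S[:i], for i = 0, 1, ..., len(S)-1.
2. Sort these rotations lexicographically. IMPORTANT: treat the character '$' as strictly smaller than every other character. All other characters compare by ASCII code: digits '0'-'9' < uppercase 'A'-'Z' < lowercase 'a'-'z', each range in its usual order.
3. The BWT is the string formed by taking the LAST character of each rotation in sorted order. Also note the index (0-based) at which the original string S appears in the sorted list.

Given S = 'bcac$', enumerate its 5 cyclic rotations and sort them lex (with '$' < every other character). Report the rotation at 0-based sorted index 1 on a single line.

Answer: ac$bc

Derivation:
All 5 rotations (rotation i = S[i:]+S[:i]):
  rot[0] = bcac$
  rot[1] = cac$b
  rot[2] = ac$bc
  rot[3] = c$bca
  rot[4] = $bcac
Sorted (with $ < everything):
  sorted[0] = $bcac
  sorted[1] = ac$bc
  sorted[2] = bcac$
  sorted[3] = c$bca
  sorted[4] = cac$b
sorted[1] = ac$bc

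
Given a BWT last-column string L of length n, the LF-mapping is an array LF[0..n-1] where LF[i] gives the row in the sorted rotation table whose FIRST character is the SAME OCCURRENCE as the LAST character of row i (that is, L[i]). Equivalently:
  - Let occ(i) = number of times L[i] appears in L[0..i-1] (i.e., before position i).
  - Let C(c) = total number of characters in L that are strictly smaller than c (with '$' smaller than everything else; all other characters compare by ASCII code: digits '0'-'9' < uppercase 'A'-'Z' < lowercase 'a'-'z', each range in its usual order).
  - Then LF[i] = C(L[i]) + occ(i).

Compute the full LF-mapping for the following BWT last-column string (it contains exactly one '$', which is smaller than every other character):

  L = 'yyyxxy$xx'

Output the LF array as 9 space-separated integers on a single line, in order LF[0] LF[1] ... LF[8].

Char counts: '$':1, 'x':4, 'y':4
C (first-col start): C('$')=0, C('x')=1, C('y')=5
L[0]='y': occ=0, LF[0]=C('y')+0=5+0=5
L[1]='y': occ=1, LF[1]=C('y')+1=5+1=6
L[2]='y': occ=2, LF[2]=C('y')+2=5+2=7
L[3]='x': occ=0, LF[3]=C('x')+0=1+0=1
L[4]='x': occ=1, LF[4]=C('x')+1=1+1=2
L[5]='y': occ=3, LF[5]=C('y')+3=5+3=8
L[6]='$': occ=0, LF[6]=C('$')+0=0+0=0
L[7]='x': occ=2, LF[7]=C('x')+2=1+2=3
L[8]='x': occ=3, LF[8]=C('x')+3=1+3=4

Answer: 5 6 7 1 2 8 0 3 4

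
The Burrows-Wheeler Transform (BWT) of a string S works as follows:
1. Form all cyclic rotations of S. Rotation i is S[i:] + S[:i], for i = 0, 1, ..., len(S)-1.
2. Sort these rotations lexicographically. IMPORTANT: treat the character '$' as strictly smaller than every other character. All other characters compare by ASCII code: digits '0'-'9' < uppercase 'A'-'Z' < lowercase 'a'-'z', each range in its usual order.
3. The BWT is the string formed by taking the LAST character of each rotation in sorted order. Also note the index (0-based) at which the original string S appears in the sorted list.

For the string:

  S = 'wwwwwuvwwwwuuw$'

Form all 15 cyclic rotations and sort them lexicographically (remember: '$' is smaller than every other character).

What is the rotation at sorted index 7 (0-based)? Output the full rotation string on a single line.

Answer: wuvwwwwuuw$wwww

Derivation:
All 15 rotations (rotation i = S[i:]+S[:i]):
  rot[0] = wwwwwuvwwwwuuw$
  rot[1] = wwwwuvwwwwuuw$w
  rot[2] = wwwuvwwwwuuw$ww
  rot[3] = wwuvwwwwuuw$www
  rot[4] = wuvwwwwuuw$wwww
  rot[5] = uvwwwwuuw$wwwww
  rot[6] = vwwwwuuw$wwwwwu
  rot[7] = wwwwuuw$wwwwwuv
  rot[8] = wwwuuw$wwwwwuvw
  rot[9] = wwuuw$wwwwwuvww
  rot[10] = wuuw$wwwwwuvwww
  rot[11] = uuw$wwwwwuvwwww
  rot[12] = uw$wwwwwuvwwwwu
  rot[13] = w$wwwwwuvwwwwuu
  rot[14] = $wwwwwuvwwwwuuw
Sorted (with $ < everything):
  sorted[0] = $wwwwwuvwwwwuuw
  sorted[1] = uuw$wwwwwuvwwww
  sorted[2] = uvwwwwuuw$wwwww
  sorted[3] = uw$wwwwwuvwwwwu
  sorted[4] = vwwwwuuw$wwwwwu
  sorted[5] = w$wwwwwuvwwwwuu
  sorted[6] = wuuw$wwwwwuvwww
  sorted[7] = wuvwwwwuuw$wwww
  sorted[8] = wwuuw$wwwwwuvww
  sorted[9] = wwuvwwwwuuw$www
  sorted[10] = wwwuuw$wwwwwuvw
  sorted[11] = wwwuvwwwwuuw$ww
  sorted[12] = wwwwuuw$wwwwwuv
  sorted[13] = wwwwuvwwwwuuw$w
  sorted[14] = wwwwwuvwwwwuuw$
sorted[7] = wuvwwwwuuw$wwww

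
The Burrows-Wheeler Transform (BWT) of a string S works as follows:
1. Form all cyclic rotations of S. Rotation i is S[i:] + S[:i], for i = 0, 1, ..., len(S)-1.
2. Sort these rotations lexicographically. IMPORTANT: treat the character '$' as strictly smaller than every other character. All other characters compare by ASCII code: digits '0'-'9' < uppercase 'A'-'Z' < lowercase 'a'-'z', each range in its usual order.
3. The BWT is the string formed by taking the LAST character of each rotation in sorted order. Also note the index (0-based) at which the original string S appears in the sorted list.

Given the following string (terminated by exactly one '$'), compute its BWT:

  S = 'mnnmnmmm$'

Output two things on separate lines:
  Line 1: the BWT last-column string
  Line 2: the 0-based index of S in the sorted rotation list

All 9 rotations (rotation i = S[i:]+S[:i]):
  rot[0] = mnnmnmmm$
  rot[1] = nnmnmmm$m
  rot[2] = nmnmmm$mn
  rot[3] = mnmmm$mnn
  rot[4] = nmmm$mnnm
  rot[5] = mmm$mnnmn
  rot[6] = mm$mnnmnm
  rot[7] = m$mnnmnmm
  rot[8] = $mnnmnmmm
Sorted (with $ < everything):
  sorted[0] = $mnnmnmmm  (last char: 'm')
  sorted[1] = m$mnnmnmm  (last char: 'm')
  sorted[2] = mm$mnnmnm  (last char: 'm')
  sorted[3] = mmm$mnnmn  (last char: 'n')
  sorted[4] = mnmmm$mnn  (last char: 'n')
  sorted[5] = mnnmnmmm$  (last char: '$')
  sorted[6] = nmmm$mnnm  (last char: 'm')
  sorted[7] = nmnmmm$mn  (last char: 'n')
  sorted[8] = nnmnmmm$m  (last char: 'm')
Last column: mmmnn$mnm
Original string S is at sorted index 5

Answer: mmmnn$mnm
5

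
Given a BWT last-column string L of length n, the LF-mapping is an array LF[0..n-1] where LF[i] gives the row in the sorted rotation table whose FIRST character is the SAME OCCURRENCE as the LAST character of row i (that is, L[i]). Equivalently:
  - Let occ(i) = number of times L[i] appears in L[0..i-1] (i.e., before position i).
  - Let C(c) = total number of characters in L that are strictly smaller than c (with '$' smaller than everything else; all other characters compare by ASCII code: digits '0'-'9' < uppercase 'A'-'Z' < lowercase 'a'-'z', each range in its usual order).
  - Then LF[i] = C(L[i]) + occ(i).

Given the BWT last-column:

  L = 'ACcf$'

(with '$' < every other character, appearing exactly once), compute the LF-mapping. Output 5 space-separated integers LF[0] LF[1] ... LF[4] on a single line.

Char counts: '$':1, 'A':1, 'C':1, 'c':1, 'f':1
C (first-col start): C('$')=0, C('A')=1, C('C')=2, C('c')=3, C('f')=4
L[0]='A': occ=0, LF[0]=C('A')+0=1+0=1
L[1]='C': occ=0, LF[1]=C('C')+0=2+0=2
L[2]='c': occ=0, LF[2]=C('c')+0=3+0=3
L[3]='f': occ=0, LF[3]=C('f')+0=4+0=4
L[4]='$': occ=0, LF[4]=C('$')+0=0+0=0

Answer: 1 2 3 4 0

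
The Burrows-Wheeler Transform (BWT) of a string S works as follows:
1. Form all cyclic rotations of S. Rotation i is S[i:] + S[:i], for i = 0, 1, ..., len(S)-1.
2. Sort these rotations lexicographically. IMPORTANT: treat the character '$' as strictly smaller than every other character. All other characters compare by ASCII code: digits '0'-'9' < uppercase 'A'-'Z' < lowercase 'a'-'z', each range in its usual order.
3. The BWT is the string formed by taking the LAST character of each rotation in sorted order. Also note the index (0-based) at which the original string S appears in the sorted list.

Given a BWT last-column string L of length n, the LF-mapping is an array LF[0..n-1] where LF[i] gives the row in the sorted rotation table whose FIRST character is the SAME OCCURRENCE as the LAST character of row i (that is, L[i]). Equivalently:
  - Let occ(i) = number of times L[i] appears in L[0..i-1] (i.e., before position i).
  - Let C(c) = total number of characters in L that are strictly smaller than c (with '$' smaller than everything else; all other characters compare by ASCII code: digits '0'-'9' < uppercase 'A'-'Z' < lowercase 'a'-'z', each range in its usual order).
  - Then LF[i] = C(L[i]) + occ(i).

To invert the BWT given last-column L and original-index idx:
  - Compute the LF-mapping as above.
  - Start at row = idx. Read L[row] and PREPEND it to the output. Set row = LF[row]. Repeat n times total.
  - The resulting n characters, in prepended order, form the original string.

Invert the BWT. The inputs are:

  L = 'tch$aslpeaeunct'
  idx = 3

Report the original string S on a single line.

LF mapping: 12 3 7 0 1 11 8 10 5 2 6 14 9 4 13
Walk LF starting at row 3, prepending L[row]:
  step 1: row=3, L[3]='$', prepend. Next row=LF[3]=0
  step 2: row=0, L[0]='t', prepend. Next row=LF[0]=12
  step 3: row=12, L[12]='n', prepend. Next row=LF[12]=9
  step 4: row=9, L[9]='a', prepend. Next row=LF[9]=2
  step 5: row=2, L[2]='h', prepend. Next row=LF[2]=7
  step 6: row=7, L[7]='p', prepend. Next row=LF[7]=10
  step 7: row=10, L[10]='e', prepend. Next row=LF[10]=6
  step 8: row=6, L[6]='l', prepend. Next row=LF[6]=8
  step 9: row=8, L[8]='e', prepend. Next row=LF[8]=5
  step 10: row=5, L[5]='s', prepend. Next row=LF[5]=11
  step 11: row=11, L[11]='u', prepend. Next row=LF[11]=14
  step 12: row=14, L[14]='t', prepend. Next row=LF[14]=13
  step 13: row=13, L[13]='c', prepend. Next row=LF[13]=4
  step 14: row=4, L[4]='a', prepend. Next row=LF[4]=1
  step 15: row=1, L[1]='c', prepend. Next row=LF[1]=3
Reversed output: cactuselephant$

Answer: cactuselephant$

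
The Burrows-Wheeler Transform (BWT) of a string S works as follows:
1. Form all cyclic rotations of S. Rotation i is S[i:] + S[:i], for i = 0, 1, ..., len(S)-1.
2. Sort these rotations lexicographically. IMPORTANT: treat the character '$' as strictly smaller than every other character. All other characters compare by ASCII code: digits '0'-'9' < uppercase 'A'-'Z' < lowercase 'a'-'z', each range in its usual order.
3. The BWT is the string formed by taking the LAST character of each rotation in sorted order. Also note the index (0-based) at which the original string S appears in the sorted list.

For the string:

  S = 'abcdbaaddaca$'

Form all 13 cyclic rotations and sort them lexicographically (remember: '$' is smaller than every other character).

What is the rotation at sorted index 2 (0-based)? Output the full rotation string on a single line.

Answer: aaddaca$abcdb

Derivation:
All 13 rotations (rotation i = S[i:]+S[:i]):
  rot[0] = abcdbaaddaca$
  rot[1] = bcdbaaddaca$a
  rot[2] = cdbaaddaca$ab
  rot[3] = dbaaddaca$abc
  rot[4] = baaddaca$abcd
  rot[5] = aaddaca$abcdb
  rot[6] = addaca$abcdba
  rot[7] = ddaca$abcdbaa
  rot[8] = daca$abcdbaad
  rot[9] = aca$abcdbaadd
  rot[10] = ca$abcdbaadda
  rot[11] = a$abcdbaaddac
  rot[12] = $abcdbaaddaca
Sorted (with $ < everything):
  sorted[0] = $abcdbaaddaca
  sorted[1] = a$abcdbaaddac
  sorted[2] = aaddaca$abcdb
  sorted[3] = abcdbaaddaca$
  sorted[4] = aca$abcdbaadd
  sorted[5] = addaca$abcdba
  sorted[6] = baaddaca$abcd
  sorted[7] = bcdbaaddaca$a
  sorted[8] = ca$abcdbaadda
  sorted[9] = cdbaaddaca$ab
  sorted[10] = daca$abcdbaad
  sorted[11] = dbaaddaca$abc
  sorted[12] = ddaca$abcdbaa
sorted[2] = aaddaca$abcdb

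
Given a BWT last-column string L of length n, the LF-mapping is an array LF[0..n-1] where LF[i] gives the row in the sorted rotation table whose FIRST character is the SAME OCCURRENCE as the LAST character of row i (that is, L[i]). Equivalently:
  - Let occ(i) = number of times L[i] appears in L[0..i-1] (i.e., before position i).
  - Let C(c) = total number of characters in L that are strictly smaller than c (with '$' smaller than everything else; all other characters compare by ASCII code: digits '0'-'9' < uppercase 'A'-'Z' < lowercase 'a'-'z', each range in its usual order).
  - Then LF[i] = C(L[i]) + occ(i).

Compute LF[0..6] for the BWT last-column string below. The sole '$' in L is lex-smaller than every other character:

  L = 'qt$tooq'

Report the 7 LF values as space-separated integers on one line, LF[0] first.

Char counts: '$':1, 'o':2, 'q':2, 't':2
C (first-col start): C('$')=0, C('o')=1, C('q')=3, C('t')=5
L[0]='q': occ=0, LF[0]=C('q')+0=3+0=3
L[1]='t': occ=0, LF[1]=C('t')+0=5+0=5
L[2]='$': occ=0, LF[2]=C('$')+0=0+0=0
L[3]='t': occ=1, LF[3]=C('t')+1=5+1=6
L[4]='o': occ=0, LF[4]=C('o')+0=1+0=1
L[5]='o': occ=1, LF[5]=C('o')+1=1+1=2
L[6]='q': occ=1, LF[6]=C('q')+1=3+1=4

Answer: 3 5 0 6 1 2 4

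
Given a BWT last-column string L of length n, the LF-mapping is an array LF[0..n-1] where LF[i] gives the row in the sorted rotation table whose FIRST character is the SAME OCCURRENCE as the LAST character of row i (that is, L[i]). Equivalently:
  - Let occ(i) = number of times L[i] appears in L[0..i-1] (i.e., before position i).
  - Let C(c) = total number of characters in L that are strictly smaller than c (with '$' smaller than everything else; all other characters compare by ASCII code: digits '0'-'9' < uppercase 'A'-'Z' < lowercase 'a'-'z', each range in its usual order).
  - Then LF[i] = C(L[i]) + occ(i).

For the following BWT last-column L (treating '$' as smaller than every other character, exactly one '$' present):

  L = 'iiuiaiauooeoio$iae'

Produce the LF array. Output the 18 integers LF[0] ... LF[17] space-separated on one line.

Char counts: '$':1, 'a':3, 'e':2, 'i':6, 'o':4, 'u':2
C (first-col start): C('$')=0, C('a')=1, C('e')=4, C('i')=6, C('o')=12, C('u')=16
L[0]='i': occ=0, LF[0]=C('i')+0=6+0=6
L[1]='i': occ=1, LF[1]=C('i')+1=6+1=7
L[2]='u': occ=0, LF[2]=C('u')+0=16+0=16
L[3]='i': occ=2, LF[3]=C('i')+2=6+2=8
L[4]='a': occ=0, LF[4]=C('a')+0=1+0=1
L[5]='i': occ=3, LF[5]=C('i')+3=6+3=9
L[6]='a': occ=1, LF[6]=C('a')+1=1+1=2
L[7]='u': occ=1, LF[7]=C('u')+1=16+1=17
L[8]='o': occ=0, LF[8]=C('o')+0=12+0=12
L[9]='o': occ=1, LF[9]=C('o')+1=12+1=13
L[10]='e': occ=0, LF[10]=C('e')+0=4+0=4
L[11]='o': occ=2, LF[11]=C('o')+2=12+2=14
L[12]='i': occ=4, LF[12]=C('i')+4=6+4=10
L[13]='o': occ=3, LF[13]=C('o')+3=12+3=15
L[14]='$': occ=0, LF[14]=C('$')+0=0+0=0
L[15]='i': occ=5, LF[15]=C('i')+5=6+5=11
L[16]='a': occ=2, LF[16]=C('a')+2=1+2=3
L[17]='e': occ=1, LF[17]=C('e')+1=4+1=5

Answer: 6 7 16 8 1 9 2 17 12 13 4 14 10 15 0 11 3 5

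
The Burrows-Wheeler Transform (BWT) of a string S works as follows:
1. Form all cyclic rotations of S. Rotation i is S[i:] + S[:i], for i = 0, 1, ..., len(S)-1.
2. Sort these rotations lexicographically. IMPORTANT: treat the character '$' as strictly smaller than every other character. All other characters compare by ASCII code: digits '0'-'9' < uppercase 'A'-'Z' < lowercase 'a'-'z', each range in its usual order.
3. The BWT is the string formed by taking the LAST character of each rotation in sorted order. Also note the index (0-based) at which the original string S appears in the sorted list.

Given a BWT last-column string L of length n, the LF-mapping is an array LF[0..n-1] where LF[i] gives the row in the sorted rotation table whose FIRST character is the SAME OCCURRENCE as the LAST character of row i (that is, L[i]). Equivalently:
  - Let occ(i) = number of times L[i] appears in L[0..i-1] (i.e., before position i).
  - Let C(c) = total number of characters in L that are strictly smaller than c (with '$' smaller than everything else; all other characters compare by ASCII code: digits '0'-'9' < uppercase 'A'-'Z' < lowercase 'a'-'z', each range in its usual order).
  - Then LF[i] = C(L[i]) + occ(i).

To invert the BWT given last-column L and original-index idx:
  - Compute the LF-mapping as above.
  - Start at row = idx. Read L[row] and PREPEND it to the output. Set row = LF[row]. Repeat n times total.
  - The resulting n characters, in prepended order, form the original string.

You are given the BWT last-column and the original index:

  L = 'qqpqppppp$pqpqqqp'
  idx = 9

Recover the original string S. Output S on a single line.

LF mapping: 10 11 1 12 2 3 4 5 6 0 7 13 8 14 15 16 9
Walk LF starting at row 9, prepending L[row]:
  step 1: row=9, L[9]='$', prepend. Next row=LF[9]=0
  step 2: row=0, L[0]='q', prepend. Next row=LF[0]=10
  step 3: row=10, L[10]='p', prepend. Next row=LF[10]=7
  step 4: row=7, L[7]='p', prepend. Next row=LF[7]=5
  step 5: row=5, L[5]='p', prepend. Next row=LF[5]=3
  step 6: row=3, L[3]='q', prepend. Next row=LF[3]=12
  step 7: row=12, L[12]='p', prepend. Next row=LF[12]=8
  step 8: row=8, L[8]='p', prepend. Next row=LF[8]=6
  step 9: row=6, L[6]='p', prepend. Next row=LF[6]=4
  step 10: row=4, L[4]='p', prepend. Next row=LF[4]=2
  step 11: row=2, L[2]='p', prepend. Next row=LF[2]=1
  step 12: row=1, L[1]='q', prepend. Next row=LF[1]=11
  step 13: row=11, L[11]='q', prepend. Next row=LF[11]=13
  step 14: row=13, L[13]='q', prepend. Next row=LF[13]=14
  step 15: row=14, L[14]='q', prepend. Next row=LF[14]=15
  step 16: row=15, L[15]='q', prepend. Next row=LF[15]=16
  step 17: row=16, L[16]='p', prepend. Next row=LF[16]=9
Reversed output: pqqqqqpppppqpppq$

Answer: pqqqqqpppppqpppq$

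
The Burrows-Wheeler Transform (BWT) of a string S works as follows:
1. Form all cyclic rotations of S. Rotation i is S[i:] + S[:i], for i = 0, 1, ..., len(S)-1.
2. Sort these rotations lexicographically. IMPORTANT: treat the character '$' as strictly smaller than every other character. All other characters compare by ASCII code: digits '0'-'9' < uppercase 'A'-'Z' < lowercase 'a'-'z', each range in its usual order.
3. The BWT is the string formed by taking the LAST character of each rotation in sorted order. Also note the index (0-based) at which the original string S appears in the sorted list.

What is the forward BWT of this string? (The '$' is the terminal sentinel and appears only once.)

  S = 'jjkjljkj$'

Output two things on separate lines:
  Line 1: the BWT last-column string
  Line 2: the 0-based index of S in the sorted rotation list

Answer: jk$ljkjjj
2

Derivation:
All 9 rotations (rotation i = S[i:]+S[:i]):
  rot[0] = jjkjljkj$
  rot[1] = jkjljkj$j
  rot[2] = kjljkj$jj
  rot[3] = jljkj$jjk
  rot[4] = ljkj$jjkj
  rot[5] = jkj$jjkjl
  rot[6] = kj$jjkjlj
  rot[7] = j$jjkjljk
  rot[8] = $jjkjljkj
Sorted (with $ < everything):
  sorted[0] = $jjkjljkj  (last char: 'j')
  sorted[1] = j$jjkjljk  (last char: 'k')
  sorted[2] = jjkjljkj$  (last char: '$')
  sorted[3] = jkj$jjkjl  (last char: 'l')
  sorted[4] = jkjljkj$j  (last char: 'j')
  sorted[5] = jljkj$jjk  (last char: 'k')
  sorted[6] = kj$jjkjlj  (last char: 'j')
  sorted[7] = kjljkj$jj  (last char: 'j')
  sorted[8] = ljkj$jjkj  (last char: 'j')
Last column: jk$ljkjjj
Original string S is at sorted index 2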